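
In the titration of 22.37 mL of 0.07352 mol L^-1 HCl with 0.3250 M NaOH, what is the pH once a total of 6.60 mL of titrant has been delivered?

12.24

n(acid) = 0.07352 x 0.02237 = 0.001645 mol; n(NaOH) added = 0.3250 x 0.006600 = 0.002145 mol.
Base is in excess by 0.002145 - 0.001645 = 0.0005004 mol in a total volume of 0.02897 L.
[OH^-] = 0.0005004/0.02897 = 0.01727 M, so pOH = 1.76 and pH = 14.00 - 1.76 = 12.24.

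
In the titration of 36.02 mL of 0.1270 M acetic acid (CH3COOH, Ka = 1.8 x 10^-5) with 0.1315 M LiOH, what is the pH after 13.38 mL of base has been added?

Initial n(CH3COOH) = 0.1270 x 0.03602 = 0.004575 mol.
n(LiOH) added = 0.1315 x 0.01338 = 0.001759 mol, converting that many moles of CH3COOH to CH3COO-.
Remaining n(CH3COOH) = 0.002815 mol; n(CH3COO-) = 0.001759 mol.
By Henderson-Hasselbalch, pH = pKa + log([A^-]/[HA]) = 4.74 + log(0.001759/0.002815) = 4.74 + (-0.20) = 4.54.

4.54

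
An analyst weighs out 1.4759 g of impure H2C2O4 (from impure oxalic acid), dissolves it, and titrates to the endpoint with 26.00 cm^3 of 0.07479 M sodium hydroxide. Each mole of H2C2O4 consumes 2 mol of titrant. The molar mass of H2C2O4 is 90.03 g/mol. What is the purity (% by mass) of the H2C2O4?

5.93%

n(NaOH) = 0.07479 x 0.02600 = 0.001945 mol.
n(H2C2O4) = 0.001945 / 2 = 0.0009723 mol.
mass of H2C2O4 = 0.0009723 x 90.03 = 0.08753 g.
% purity = 0.08753 / 1.4759 x 100 = 5.93%.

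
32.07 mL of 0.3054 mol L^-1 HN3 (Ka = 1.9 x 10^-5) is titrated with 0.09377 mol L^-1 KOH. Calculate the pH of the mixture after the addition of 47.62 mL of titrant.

Initial n(HN3) = 0.3054 x 0.03207 = 0.009794 mol.
n(KOH) added = 0.09377 x 0.04762 = 0.004465 mol, converting that many moles of HN3 to N3-.
Remaining n(HN3) = 0.005329 mol; n(N3-) = 0.004465 mol.
By Henderson-Hasselbalch, pH = pKa + log([A^-]/[HA]) = 4.72 + log(0.004465/0.005329) = 4.72 + (-0.08) = 4.64.

4.64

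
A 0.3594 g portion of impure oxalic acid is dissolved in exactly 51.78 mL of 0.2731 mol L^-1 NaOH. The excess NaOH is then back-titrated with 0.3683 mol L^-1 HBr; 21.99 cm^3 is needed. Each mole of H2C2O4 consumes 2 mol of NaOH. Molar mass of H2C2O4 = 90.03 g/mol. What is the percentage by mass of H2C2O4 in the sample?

Total n(NaOH) added = 0.2731 x 0.05178 = 0.01414 mol.
n(HBr) used = 0.3683 x 0.02199 = 0.008099 mol, which equals the excess n(NaOH).
So n(NaOH) consumed by the sample = 0.01414 - 0.008099 = 0.006042 mol.
n(H2C2O4) = 0.006042 / 2 = 0.003021 mol.
mass H2C2O4 = 0.003021 x 90.03 = 0.2720 g, so %H2C2O4 = 0.2720/0.3594 x 100 = 75.7%.

75.7%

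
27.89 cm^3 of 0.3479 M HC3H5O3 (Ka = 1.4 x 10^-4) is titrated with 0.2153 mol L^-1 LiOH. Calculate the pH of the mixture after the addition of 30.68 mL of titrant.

4.18

Initial n(HC3H5O3) = 0.3479 x 0.02789 = 0.009703 mol.
n(LiOH) added = 0.2153 x 0.03068 = 0.006605 mol, converting that many moles of HC3H5O3 to C3H5O3-.
Remaining n(HC3H5O3) = 0.003098 mol; n(C3H5O3-) = 0.006605 mol.
By Henderson-Hasselbalch, pH = pKa + log([A^-]/[HA]) = 3.85 + log(0.006605/0.003098) = 3.85 + (+0.33) = 4.18.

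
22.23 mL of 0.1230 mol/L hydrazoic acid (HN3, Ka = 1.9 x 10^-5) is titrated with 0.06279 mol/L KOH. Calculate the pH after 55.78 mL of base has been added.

11.99

n(acid) = 0.1230 x 0.02223 = 0.002734 mol; n(KOH) added = 0.06279 x 0.05578 = 0.003502 mol.
Base is in excess by 0.003502 - 0.002734 = 0.0007681 mol in a total volume of 0.07801 L.
[OH^-] = 0.0007681/0.07801 = 0.009847 M, so pOH = 2.01 and pH = 14.00 - 2.01 = 11.99.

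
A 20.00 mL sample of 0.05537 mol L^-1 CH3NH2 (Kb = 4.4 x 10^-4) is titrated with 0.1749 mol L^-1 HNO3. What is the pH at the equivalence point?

n(CH3NH2) = 0.05537 x 0.02000 = 0.001107 mol; V(HNO3) at equivalence = 0.001107/0.1749 = 0.006332 L.
At equivalence the base is fully converted to CH3NH3+; total volume = 0.02633 L, so [CH3NH3+] = 0.001107/0.02633 = 0.04206 M.
Ka(CH3NH3+) = Kw/Kb = 1.0e-14 / 4.4 x 10^-4 = 2.27e-11.
[H^+] = sqrt(Ka x [CH3NH3+]) = sqrt(2.27e-11 x 0.04206) = 9.78e-7 M.
pH = -log(9.78e-7) = 6.01.

6.01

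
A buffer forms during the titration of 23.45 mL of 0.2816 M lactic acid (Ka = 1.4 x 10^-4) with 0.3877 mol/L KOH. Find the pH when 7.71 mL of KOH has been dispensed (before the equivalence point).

3.77

Initial n(HC3H5O3) = 0.2816 x 0.02345 = 0.006604 mol.
n(KOH) added = 0.3877 x 0.007710 = 0.002989 mol, converting that many moles of HC3H5O3 to C3H5O3-.
Remaining n(HC3H5O3) = 0.003614 mol; n(C3H5O3-) = 0.002989 mol.
By Henderson-Hasselbalch, pH = pKa + log([A^-]/[HA]) = 3.85 + log(0.002989/0.003614) = 3.85 + (-0.08) = 3.77.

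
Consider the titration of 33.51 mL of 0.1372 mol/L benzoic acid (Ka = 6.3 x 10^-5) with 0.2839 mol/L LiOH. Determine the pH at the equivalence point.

n(C6H5COOH) = 0.1372 x 0.03351 = 0.004598 mol; V(LiOH) at equivalence = 0.004598/0.2839 = 0.01619 L.
At equivalence all the acid is converted to C6H5COO-; total volume = 0.03351 + 0.01619 = 0.04970 L, so [C6H5COO-] = 0.004598/0.04970 = 0.09250 M.
Kb = Kw/Ka = 1.0e-14 / 6.3 x 10^-5 = 1.59e-10.
[OH^-] = sqrt(Kb x [C6H5COO-]) = sqrt(1.59e-10 x 0.09250) = 3.83e-6 M.
pOH = 5.42, so pH = 14.00 - 5.42 = 8.58.

8.58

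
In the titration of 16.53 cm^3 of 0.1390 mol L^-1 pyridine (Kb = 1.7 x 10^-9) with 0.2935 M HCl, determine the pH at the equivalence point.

n(C5H5N) = 0.1390 x 0.01653 = 0.002298 mol; V(HCl) at equivalence = 0.002298/0.2935 = 0.007829 L.
At equivalence the base is fully converted to C5H5NH+; total volume = 0.02436 L, so [C5H5NH+] = 0.002298/0.02436 = 0.09433 M.
Ka(C5H5NH+) = Kw/Kb = 1.0e-14 / 1.7 x 10^-9 = 5.88e-6.
[H^+] = sqrt(Ka x [C5H5NH+]) = sqrt(5.88e-6 x 0.09433) = 0.000745 M.
pH = -log(0.000745) = 3.13.

3.13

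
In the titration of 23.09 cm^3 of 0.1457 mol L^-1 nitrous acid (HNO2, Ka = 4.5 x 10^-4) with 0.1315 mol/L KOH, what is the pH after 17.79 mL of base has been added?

Initial n(HNO2) = 0.1457 x 0.02309 = 0.003364 mol.
n(KOH) added = 0.1315 x 0.01779 = 0.002339 mol, converting that many moles of HNO2 to NO2-.
Remaining n(HNO2) = 0.001025 mol; n(NO2-) = 0.002339 mol.
By Henderson-Hasselbalch, pH = pKa + log([A^-]/[HA]) = 3.35 + log(0.002339/0.001025) = 3.35 + (+0.36) = 3.71.

3.71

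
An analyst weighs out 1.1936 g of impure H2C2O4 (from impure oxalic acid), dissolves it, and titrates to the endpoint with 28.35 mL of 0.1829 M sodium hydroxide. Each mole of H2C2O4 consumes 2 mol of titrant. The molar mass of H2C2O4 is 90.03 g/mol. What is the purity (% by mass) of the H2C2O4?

n(NaOH) = 0.1829 x 0.02835 = 0.005185 mol.
n(H2C2O4) = 0.005185 / 2 = 0.002593 mol.
mass of H2C2O4 = 0.002593 x 90.03 = 0.2334 g.
% purity = 0.2334 / 1.1936 x 100 = 19.6%.

19.6%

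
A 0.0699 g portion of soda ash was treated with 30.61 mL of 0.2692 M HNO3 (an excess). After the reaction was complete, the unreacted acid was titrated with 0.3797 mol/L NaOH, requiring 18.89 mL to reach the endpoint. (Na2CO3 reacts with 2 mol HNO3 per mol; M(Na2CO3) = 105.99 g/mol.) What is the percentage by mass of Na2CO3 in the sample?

80.9%

Total n(HNO3) added = 0.2692 x 0.03061 = 0.008240 mol.
n(NaOH) used = 0.3797 x 0.01889 = 0.007173 mol, which equals the excess n(HNO3).
So n(HNO3) consumed by the sample = 0.008240 - 0.007173 = 0.001068 mol.
n(Na2CO3) = 0.001068 / 2 = 0.0005338 mol.
mass Na2CO3 = 0.0005338 x 105.99 = 0.05658 g, so %Na2CO3 = 0.05658/0.0699 x 100 = 80.9%.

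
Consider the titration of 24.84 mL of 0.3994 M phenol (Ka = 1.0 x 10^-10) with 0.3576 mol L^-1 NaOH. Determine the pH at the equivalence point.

n(C6H5OH) = 0.3994 x 0.02484 = 0.009921 mol; V(NaOH) at equivalence = 0.009921/0.3576 = 0.02774 L.
At equivalence all the acid is converted to C6H5O-; total volume = 0.02484 + 0.02774 = 0.05258 L, so [C6H5O-] = 0.009921/0.05258 = 0.1887 M.
Kb = Kw/Ka = 1.0e-14 / 1.0 x 10^-10 = 0.000100.
[OH^-] = sqrt(Kb x [C6H5O-]) = sqrt(0.000100 x 0.1887) = 0.00434 M.
pOH = 2.36, so pH = 14.00 - 2.36 = 11.64.

11.64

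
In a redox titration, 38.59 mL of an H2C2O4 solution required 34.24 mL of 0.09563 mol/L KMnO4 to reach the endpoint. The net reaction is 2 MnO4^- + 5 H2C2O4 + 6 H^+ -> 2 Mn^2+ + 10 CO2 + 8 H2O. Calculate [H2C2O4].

0.212 M

n(KMnO4) = 0.09563 x 0.03424 = 0.003274 mol.
From the balanced equation, 2 mol KMnO4 reacts with 5 mol H2C2O4, so n(H2C2O4) = 0.003274 x 5/2 = 0.008186 mol.
[H2C2O4] = 0.008186 / 0.03859 L = 0.212 M.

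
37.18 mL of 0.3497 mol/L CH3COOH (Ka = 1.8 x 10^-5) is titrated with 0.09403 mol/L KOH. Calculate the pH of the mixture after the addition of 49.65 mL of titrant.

4.49

Initial n(CH3COOH) = 0.3497 x 0.03718 = 0.01300 mol.
n(KOH) added = 0.09403 x 0.04965 = 0.004669 mol, converting that many moles of CH3COOH to CH3COO-.
Remaining n(CH3COOH) = 0.008333 mol; n(CH3COO-) = 0.004669 mol.
By Henderson-Hasselbalch, pH = pKa + log([A^-]/[HA]) = 4.74 + log(0.004669/0.008333) = 4.74 + (-0.25) = 4.49.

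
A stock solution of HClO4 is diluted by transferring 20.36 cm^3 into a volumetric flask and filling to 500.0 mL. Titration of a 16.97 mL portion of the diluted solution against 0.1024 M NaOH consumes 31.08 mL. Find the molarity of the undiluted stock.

4.61 M

n(NaOH) = 0.1024 x 0.03108 = 0.003183 mol.
n(HClO4) in the aliquot = 0.003183 mol.
[diluted HClO4] = 0.003183 / 0.01697 = 0.1875 M.
Dilution factor = 500.0/20.36 = 24.56, so [stock] = 0.1875 x 24.56 = 4.61 M.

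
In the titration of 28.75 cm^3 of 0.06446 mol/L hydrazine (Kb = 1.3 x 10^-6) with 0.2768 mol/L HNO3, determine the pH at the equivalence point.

n(N2H4) = 0.06446 x 0.02875 = 0.001853 mol; V(HNO3) at equivalence = 0.001853/0.2768 = 0.006695 L.
At equivalence the base is fully converted to N2H5+; total volume = 0.03545 L, so [N2H5+] = 0.001853/0.03545 = 0.05228 M.
Ka(N2H5+) = Kw/Kb = 1.0e-14 / 1.3 x 10^-6 = 7.69e-9.
[H^+] = sqrt(Ka x [N2H5+]) = sqrt(7.69e-9 x 0.05228) = 2.01e-5 M.
pH = -log(2.01e-5) = 4.70.

4.70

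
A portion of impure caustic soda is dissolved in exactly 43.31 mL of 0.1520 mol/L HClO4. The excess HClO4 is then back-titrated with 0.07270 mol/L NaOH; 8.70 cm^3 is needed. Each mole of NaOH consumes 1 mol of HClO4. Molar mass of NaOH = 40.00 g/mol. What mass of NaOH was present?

Total n(HClO4) added = 0.1520 x 0.04331 = 0.006583 mol.
n(NaOH) used = 0.07270 x 0.008700 = 0.0006325 mol, which equals the excess n(HClO4).
So n(HClO4) consumed by the sample = 0.006583 - 0.0006325 = 0.005951 mol.
n(NaOH) = 0.005951 / 1 = 0.005951 mol.
mass = 0.005951 mol x 40.00 g/mol = 0.238 g.

0.238 g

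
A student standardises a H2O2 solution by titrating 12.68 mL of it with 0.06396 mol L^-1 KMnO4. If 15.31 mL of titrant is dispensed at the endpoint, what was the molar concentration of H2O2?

n(KMnO4) = 0.06396 x 0.01531 = 0.0009792 mol.
From the balanced equation, 2 mol KMnO4 reacts with 5 mol H2O2, so n(H2O2) = 0.0009792 x 5/2 = 0.002448 mol.
[H2O2] = 0.002448 / 0.01268 L = 0.193 M.

0.193 M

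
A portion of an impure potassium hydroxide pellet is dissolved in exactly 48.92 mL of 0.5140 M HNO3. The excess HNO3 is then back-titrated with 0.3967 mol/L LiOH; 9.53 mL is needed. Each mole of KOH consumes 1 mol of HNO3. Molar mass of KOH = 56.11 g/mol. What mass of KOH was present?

Total n(HNO3) added = 0.5140 x 0.04892 = 0.02514 mol.
n(LiOH) used = 0.3967 x 0.009530 = 0.003781 mol, which equals the excess n(HNO3).
So n(HNO3) consumed by the sample = 0.02514 - 0.003781 = 0.02136 mol.
n(KOH) = 0.02136 / 1 = 0.02136 mol.
mass = 0.02136 mol x 56.11 g/mol = 1.20 g.

1.20 g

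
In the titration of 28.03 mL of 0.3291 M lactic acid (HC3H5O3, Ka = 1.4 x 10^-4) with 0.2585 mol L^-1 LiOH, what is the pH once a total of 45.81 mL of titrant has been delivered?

n(acid) = 0.3291 x 0.02803 = 0.009225 mol; n(LiOH) added = 0.2585 x 0.04581 = 0.01184 mol.
Base is in excess by 0.01184 - 0.009225 = 0.002617 mol in a total volume of 0.07384 L.
[OH^-] = 0.002617/0.07384 = 0.03544 M, so pOH = 1.45 and pH = 14.00 - 1.45 = 12.55.

12.55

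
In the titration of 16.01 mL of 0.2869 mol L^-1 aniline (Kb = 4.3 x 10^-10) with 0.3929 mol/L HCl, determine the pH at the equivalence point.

n(C6H5NH2) = 0.2869 x 0.01601 = 0.004593 mol; V(HCl) at equivalence = 0.004593/0.3929 = 0.01169 L.
At equivalence the base is fully converted to C6H5NH3+; total volume = 0.02770 L, so [C6H5NH3+] = 0.004593/0.02770 = 0.1658 M.
Ka(C6H5NH3+) = Kw/Kb = 1.0e-14 / 4.3 x 10^-10 = 2.33e-5.
[H^+] = sqrt(Ka x [C6H5NH3+]) = sqrt(2.33e-5 x 0.1658) = 0.00196 M.
pH = -log(0.00196) = 2.71.

2.71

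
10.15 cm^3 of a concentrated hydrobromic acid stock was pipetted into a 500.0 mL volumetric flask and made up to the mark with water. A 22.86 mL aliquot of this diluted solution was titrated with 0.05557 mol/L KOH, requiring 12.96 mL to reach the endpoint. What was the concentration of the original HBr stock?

n(KOH) = 0.05557 x 0.01296 = 0.0007202 mol.
n(HBr) in the aliquot = 0.0007202 mol.
[diluted HBr] = 0.0007202 / 0.02286 = 0.03150 M.
Dilution factor = 500.0/10.15 = 49.26, so [stock] = 0.03150 x 49.26 = 1.55 M.

1.55 M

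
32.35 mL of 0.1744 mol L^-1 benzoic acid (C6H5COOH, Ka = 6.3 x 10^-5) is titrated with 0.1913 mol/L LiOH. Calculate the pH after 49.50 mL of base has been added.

12.67

n(acid) = 0.1744 x 0.03235 = 0.005642 mol; n(LiOH) added = 0.1913 x 0.04950 = 0.009469 mol.
Base is in excess by 0.009469 - 0.005642 = 0.003828 mol in a total volume of 0.08185 L.
[OH^-] = 0.003828/0.08185 = 0.04676 M, so pOH = 1.33 and pH = 14.00 - 1.33 = 12.67.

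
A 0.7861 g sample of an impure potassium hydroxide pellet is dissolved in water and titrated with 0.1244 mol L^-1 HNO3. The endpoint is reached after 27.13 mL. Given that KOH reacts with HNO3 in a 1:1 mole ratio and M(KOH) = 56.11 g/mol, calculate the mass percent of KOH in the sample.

24.1%

n(HNO3) = 0.1244 x 0.02713 = 0.003375 mol.
n(KOH) = 0.003375 / 1 = 0.003375 mol.
mass of KOH = 0.003375 x 56.11 = 0.1894 g.
% purity = 0.1894 / 0.7861 x 100 = 24.1%.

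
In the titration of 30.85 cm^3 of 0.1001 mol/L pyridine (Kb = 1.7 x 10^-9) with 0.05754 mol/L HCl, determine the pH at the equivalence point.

3.33

n(C5H5N) = 0.1001 x 0.03085 = 0.003088 mol; V(HCl) at equivalence = 0.003088/0.05754 = 0.05367 L.
At equivalence the base is fully converted to C5H5NH+; total volume = 0.08452 L, so [C5H5NH+] = 0.003088/0.08452 = 0.03654 M.
Ka(C5H5NH+) = Kw/Kb = 1.0e-14 / 1.7 x 10^-9 = 5.88e-6.
[H^+] = sqrt(Ka x [C5H5NH+]) = sqrt(5.88e-6 x 0.03654) = 0.000464 M.
pH = -log(0.000464) = 3.33.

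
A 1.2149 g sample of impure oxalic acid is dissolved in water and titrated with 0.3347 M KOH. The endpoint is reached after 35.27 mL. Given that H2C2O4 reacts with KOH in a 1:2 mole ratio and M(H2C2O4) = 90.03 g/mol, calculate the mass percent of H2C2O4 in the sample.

n(KOH) = 0.3347 x 0.03527 = 0.01180 mol.
n(H2C2O4) = 0.01180 / 2 = 0.005902 mol.
mass of H2C2O4 = 0.005902 x 90.03 = 0.5314 g.
% purity = 0.5314 / 1.2149 x 100 = 43.7%.

43.7%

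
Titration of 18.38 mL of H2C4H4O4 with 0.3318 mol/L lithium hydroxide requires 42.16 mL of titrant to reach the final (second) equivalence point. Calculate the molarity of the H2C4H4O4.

0.381 M

n(LiOH) = 0.3318 x 0.04216 = 0.01399 mol.
At the final (second) equivalence point, 2 mol OH^- react per mol H2C4H4O4, so n(H2C4H4O4) = 0.01399 / 2 = 0.006994 mol.
[H2C4H4O4] = 0.006994 / 0.01838 L = 0.381 M.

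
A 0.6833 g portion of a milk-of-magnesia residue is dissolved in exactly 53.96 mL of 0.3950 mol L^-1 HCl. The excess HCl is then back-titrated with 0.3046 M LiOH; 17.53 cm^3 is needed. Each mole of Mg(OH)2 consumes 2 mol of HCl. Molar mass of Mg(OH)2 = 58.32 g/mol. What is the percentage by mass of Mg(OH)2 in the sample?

Total n(HCl) added = 0.3950 x 0.05396 = 0.02131 mol.
n(LiOH) used = 0.3046 x 0.01753 = 0.005340 mol, which equals the excess n(HCl).
So n(HCl) consumed by the sample = 0.02131 - 0.005340 = 0.01597 mol.
n(Mg(OH)2) = 0.01597 / 2 = 0.007987 mol.
mass Mg(OH)2 = 0.007987 x 58.32 = 0.4658 g, so %Mg(OH)2 = 0.4658/0.6833 x 100 = 68.2%.

68.2%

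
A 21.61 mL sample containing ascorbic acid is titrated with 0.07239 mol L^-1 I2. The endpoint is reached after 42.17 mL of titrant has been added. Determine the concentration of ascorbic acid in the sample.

n(I2) = 0.07239 x 0.04217 = 0.003053 mol.
From the balanced equation, 1 mol I2 reacts with 1 mol ascorbic acid, so n(ascorbic acid) = 0.003053 x 1/1 = 0.003053 mol.
[ascorbic acid] = 0.003053 / 0.02161 L = 0.141 M.

0.141 M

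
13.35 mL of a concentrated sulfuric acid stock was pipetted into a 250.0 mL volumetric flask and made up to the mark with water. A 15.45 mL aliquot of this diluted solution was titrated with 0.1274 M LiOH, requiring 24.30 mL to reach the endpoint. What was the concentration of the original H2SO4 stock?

n(LiOH) = 0.1274 x 0.02430 = 0.003096 mol.
n(H2SO4) in the aliquot = 0.003096 x 1/2 = 0.001548 mol.
[diluted H2SO4] = 0.001548 / 0.01545 = 0.1002 M.
Dilution factor = 250.0/13.35 = 18.73, so [stock] = 0.1002 x 18.73 = 1.88 M.

1.88 M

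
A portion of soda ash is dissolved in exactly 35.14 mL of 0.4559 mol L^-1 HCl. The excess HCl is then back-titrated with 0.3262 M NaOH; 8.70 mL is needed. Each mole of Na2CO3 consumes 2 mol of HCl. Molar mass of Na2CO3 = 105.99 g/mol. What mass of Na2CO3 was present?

0.699 g

Total n(HCl) added = 0.4559 x 0.03514 = 0.01602 mol.
n(NaOH) used = 0.3262 x 0.008700 = 0.002838 mol, which equals the excess n(HCl).
So n(HCl) consumed by the sample = 0.01602 - 0.002838 = 0.01318 mol.
n(Na2CO3) = 0.01318 / 2 = 0.006591 mol.
mass = 0.006591 mol x 105.99 g/mol = 0.699 g.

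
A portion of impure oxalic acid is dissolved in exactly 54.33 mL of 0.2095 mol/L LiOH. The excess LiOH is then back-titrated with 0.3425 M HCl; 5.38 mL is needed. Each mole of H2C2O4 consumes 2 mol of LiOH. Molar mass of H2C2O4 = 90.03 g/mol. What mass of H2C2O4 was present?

Total n(LiOH) added = 0.2095 x 0.05433 = 0.01138 mol.
n(HCl) used = 0.3425 x 0.005380 = 0.001843 mol, which equals the excess n(LiOH).
So n(LiOH) consumed by the sample = 0.01138 - 0.001843 = 0.009539 mol.
n(H2C2O4) = 0.009539 / 2 = 0.004770 mol.
mass = 0.004770 mol x 90.03 g/mol = 0.429 g.

0.429 g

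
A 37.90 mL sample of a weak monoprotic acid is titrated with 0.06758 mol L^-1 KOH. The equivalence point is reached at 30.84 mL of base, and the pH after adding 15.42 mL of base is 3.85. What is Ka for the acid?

1.4 x 10^-4

15.42 mL is half of the equivalence volume, so this is the half-equivalence point where [HA] = [A^-].
At half-equivalence pH = pKa, so pKa = 3.85.
Ka = 10^(-3.85) = 1.4 x 10^-4.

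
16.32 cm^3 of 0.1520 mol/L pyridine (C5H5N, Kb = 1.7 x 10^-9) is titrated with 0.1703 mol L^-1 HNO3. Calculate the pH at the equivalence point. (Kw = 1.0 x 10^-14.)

3.16

n(C5H5N) = 0.1520 x 0.01632 = 0.002481 mol; V(HNO3) at equivalence = 0.002481/0.1703 = 0.01457 L.
At equivalence the base is fully converted to C5H5NH+; total volume = 0.03089 L, so [C5H5NH+] = 0.002481/0.03089 = 0.08032 M.
Ka(C5H5NH+) = Kw/Kb = 1.0e-14 / 1.7 x 10^-9 = 5.88e-6.
[H^+] = sqrt(Ka x [C5H5NH+]) = sqrt(5.88e-6 x 0.08032) = 0.000687 M.
pH = -log(0.000687) = 3.16.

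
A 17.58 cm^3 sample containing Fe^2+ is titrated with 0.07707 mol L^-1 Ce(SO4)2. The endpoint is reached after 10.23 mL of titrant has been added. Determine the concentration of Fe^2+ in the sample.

n(Ce(SO4)2) = 0.07707 x 0.01023 = 0.0007884 mol.
From the balanced equation, 1 mol Ce(SO4)2 reacts with 1 mol Fe^2+, so n(Fe^2+) = 0.0007884 x 1/1 = 0.0007884 mol.
[Fe^2+] = 0.0007884 / 0.01758 L = 0.0448 M.

0.0448 M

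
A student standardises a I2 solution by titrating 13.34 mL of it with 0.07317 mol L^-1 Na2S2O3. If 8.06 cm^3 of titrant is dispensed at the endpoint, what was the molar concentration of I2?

n(Na2S2O3) = 0.07317 x 0.008060 = 0.0005898 mol.
From the balanced equation, 2 mol Na2S2O3 reacts with 1 mol I2, so n(I2) = 0.0005898 x 1/2 = 0.0002949 mol.
[I2] = 0.0002949 / 0.01334 L = 0.0221 M.

0.0221 M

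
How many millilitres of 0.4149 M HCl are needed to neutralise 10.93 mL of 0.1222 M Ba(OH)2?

n(Ba(OH)2) = 0.1222 mol/L x 0.01093 L = 0.001336 mol.
The neutralisation is 1 Ba(OH)2 : 2 HCl, so n(HCl) = 0.001336 x 2/1 = 0.002671 mol.
V(HCl) = 0.002671 / 0.4149 = 0.006438 L = 6.44 mL.

6.44 mL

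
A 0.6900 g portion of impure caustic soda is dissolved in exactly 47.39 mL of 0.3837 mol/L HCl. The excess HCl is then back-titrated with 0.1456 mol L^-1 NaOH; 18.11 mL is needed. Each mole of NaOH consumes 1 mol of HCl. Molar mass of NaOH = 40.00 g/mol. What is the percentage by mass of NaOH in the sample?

Total n(HCl) added = 0.3837 x 0.04739 = 0.01818 mol.
n(NaOH) used = 0.1456 x 0.01811 = 0.002637 mol, which equals the excess n(HCl).
So n(HCl) consumed by the sample = 0.01818 - 0.002637 = 0.01555 mol.
n(NaOH) = 0.01555 / 1 = 0.01555 mol.
mass NaOH = 0.01555 x 40.00 = 0.6219 g, so %NaOH = 0.6219/0.6900 x 100 = 90.1%.

90.1%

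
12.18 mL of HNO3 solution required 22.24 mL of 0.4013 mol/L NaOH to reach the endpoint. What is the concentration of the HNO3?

n(NaOH) delivered = 0.4013 x 0.02224 = 0.008925 mol.
For a 1:1 reaction, n(HNO3) = 0.008925 mol.
[HNO3] = 0.008925 mol / 0.01218 L = 0.733 M.

0.733 M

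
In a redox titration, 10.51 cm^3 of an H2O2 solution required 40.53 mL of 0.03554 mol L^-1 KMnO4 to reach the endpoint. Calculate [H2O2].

n(KMnO4) = 0.03554 x 0.04053 = 0.001440 mol.
From the balanced equation, 2 mol KMnO4 reacts with 5 mol H2O2, so n(H2O2) = 0.001440 x 5/2 = 0.003601 mol.
[H2O2] = 0.003601 / 0.01051 L = 0.343 M.

0.343 M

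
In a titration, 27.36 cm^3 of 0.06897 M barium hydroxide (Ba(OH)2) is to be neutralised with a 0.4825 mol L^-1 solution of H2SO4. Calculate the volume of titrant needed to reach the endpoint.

n(Ba(OH)2) = 0.06897 mol/L x 0.02736 L = 0.001887 mol.
At equivalence n(H2SO4) = n(Ba(OH)2) = 0.001887 mol.
V(H2SO4) = 0.001887 / 0.4825 = 0.003911 L = 3.91 mL.

3.91 mL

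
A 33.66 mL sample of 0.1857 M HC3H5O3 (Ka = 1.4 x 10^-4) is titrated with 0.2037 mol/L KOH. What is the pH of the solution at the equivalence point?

8.42

n(HC3H5O3) = 0.1857 x 0.03366 = 0.006251 mol; V(KOH) at equivalence = 0.006251/0.2037 = 0.03069 L.
At equivalence all the acid is converted to C3H5O3-; total volume = 0.03366 + 0.03069 = 0.06435 L, so [C3H5O3-] = 0.006251/0.06435 = 0.09714 M.
Kb = Kw/Ka = 1.0e-14 / 1.4 x 10^-4 = 7.14e-11.
[OH^-] = sqrt(Kb x [C3H5O3-]) = sqrt(7.14e-11 x 0.09714) = 2.63e-6 M.
pOH = 5.58, so pH = 14.00 - 5.58 = 8.42.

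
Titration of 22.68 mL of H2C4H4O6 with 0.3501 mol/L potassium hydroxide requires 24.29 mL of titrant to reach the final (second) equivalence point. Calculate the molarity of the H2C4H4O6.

n(KOH) = 0.3501 x 0.02429 = 0.008504 mol.
At the final (second) equivalence point, 2 mol OH^- react per mol H2C4H4O6, so n(H2C4H4O6) = 0.008504 / 2 = 0.004252 mol.
[H2C4H4O6] = 0.004252 / 0.02268 L = 0.187 M.

0.187 M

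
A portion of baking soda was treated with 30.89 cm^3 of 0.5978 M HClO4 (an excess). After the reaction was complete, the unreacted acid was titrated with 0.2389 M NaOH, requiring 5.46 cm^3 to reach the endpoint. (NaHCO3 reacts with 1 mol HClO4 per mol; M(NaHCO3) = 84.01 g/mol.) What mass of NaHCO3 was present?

1.44 g

Total n(HClO4) added = 0.5978 x 0.03089 = 0.01847 mol.
n(NaOH) used = 0.2389 x 0.005460 = 0.001304 mol, which equals the excess n(HClO4).
So n(HClO4) consumed by the sample = 0.01847 - 0.001304 = 0.01716 mol.
n(NaHCO3) = 0.01716 / 1 = 0.01716 mol.
mass = 0.01716 mol x 84.01 g/mol = 1.44 g.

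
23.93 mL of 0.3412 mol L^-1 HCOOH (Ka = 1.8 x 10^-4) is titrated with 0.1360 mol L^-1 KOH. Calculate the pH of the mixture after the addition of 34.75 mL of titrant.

Initial n(HCOOH) = 0.3412 x 0.02393 = 0.008165 mol.
n(KOH) added = 0.1360 x 0.03475 = 0.004726 mol, converting that many moles of HCOOH to HCOO-.
Remaining n(HCOOH) = 0.003439 mol; n(HCOO-) = 0.004726 mol.
By Henderson-Hasselbalch, pH = pKa + log([A^-]/[HA]) = 3.74 + log(0.004726/0.003439) = 3.74 + (+0.14) = 3.88.

3.88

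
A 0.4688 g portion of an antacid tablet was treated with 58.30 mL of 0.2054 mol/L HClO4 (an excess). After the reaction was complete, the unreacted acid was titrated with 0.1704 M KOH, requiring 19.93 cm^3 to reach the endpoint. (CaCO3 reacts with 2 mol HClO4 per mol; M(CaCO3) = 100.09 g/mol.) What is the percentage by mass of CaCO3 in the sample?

Total n(HClO4) added = 0.2054 x 0.05830 = 0.01197 mol.
n(KOH) used = 0.1704 x 0.01993 = 0.003396 mol, which equals the excess n(HClO4).
So n(HClO4) consumed by the sample = 0.01197 - 0.003396 = 0.008579 mol.
n(CaCO3) = 0.008579 / 2 = 0.004289 mol.
mass CaCO3 = 0.004289 x 100.09 = 0.4293 g, so %CaCO3 = 0.4293/0.4688 x 100 = 91.6%.

91.6%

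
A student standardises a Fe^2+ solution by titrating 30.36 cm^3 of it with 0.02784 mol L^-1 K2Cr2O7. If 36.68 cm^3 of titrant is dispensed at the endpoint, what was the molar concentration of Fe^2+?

0.202 M

n(K2Cr2O7) = 0.02784 x 0.03668 = 0.001021 mol.
From the balanced equation, 1 mol K2Cr2O7 reacts with 6 mol Fe^2+, so n(Fe^2+) = 0.001021 x 6/1 = 0.006127 mol.
[Fe^2+] = 0.006127 / 0.03036 L = 0.202 M.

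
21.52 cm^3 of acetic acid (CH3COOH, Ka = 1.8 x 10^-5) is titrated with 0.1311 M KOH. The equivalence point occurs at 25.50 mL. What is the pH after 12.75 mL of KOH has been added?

4.74

12.75 mL is exactly half the equivalence volume (25.50/2), i.e. the half-equivalence point.
There, n(HA) = n(A^-), so pH = pKa = -log(1.8 x 10^-5) = 4.74.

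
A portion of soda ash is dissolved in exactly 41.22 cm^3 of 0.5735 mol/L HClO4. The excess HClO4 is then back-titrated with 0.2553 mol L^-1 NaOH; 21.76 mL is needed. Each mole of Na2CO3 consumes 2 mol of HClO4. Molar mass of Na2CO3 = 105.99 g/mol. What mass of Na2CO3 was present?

0.958 g

Total n(HClO4) added = 0.5735 x 0.04122 = 0.02364 mol.
n(NaOH) used = 0.2553 x 0.02176 = 0.005555 mol, which equals the excess n(HClO4).
So n(HClO4) consumed by the sample = 0.02364 - 0.005555 = 0.01808 mol.
n(Na2CO3) = 0.01808 / 2 = 0.009042 mol.
mass = 0.009042 mol x 105.99 g/mol = 0.958 g.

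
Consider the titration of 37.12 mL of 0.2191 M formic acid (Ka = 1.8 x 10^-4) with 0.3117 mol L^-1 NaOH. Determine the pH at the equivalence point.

n(HCOOH) = 0.2191 x 0.03712 = 0.008133 mol; V(NaOH) at equivalence = 0.008133/0.3117 = 0.02609 L.
At equivalence all the acid is converted to HCOO-; total volume = 0.03712 + 0.02609 = 0.06321 L, so [HCOO-] = 0.008133/0.06321 = 0.1287 M.
Kb = Kw/Ka = 1.0e-14 / 1.8 x 10^-4 = 5.56e-11.
[OH^-] = sqrt(Kb x [HCOO-]) = sqrt(5.56e-11 x 0.1287) = 2.67e-6 M.
pOH = 5.57, so pH = 14.00 - 5.57 = 8.43.

8.43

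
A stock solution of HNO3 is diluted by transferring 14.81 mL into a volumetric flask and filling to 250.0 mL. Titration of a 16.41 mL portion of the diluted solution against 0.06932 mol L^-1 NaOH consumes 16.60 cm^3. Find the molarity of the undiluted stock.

1.18 M

n(NaOH) = 0.06932 x 0.01660 = 0.001151 mol.
n(HNO3) in the aliquot = 0.001151 mol.
[diluted HNO3] = 0.001151 / 0.01641 = 0.07012 M.
Dilution factor = 250.0/14.81 = 16.88, so [stock] = 0.07012 x 16.88 = 1.18 M.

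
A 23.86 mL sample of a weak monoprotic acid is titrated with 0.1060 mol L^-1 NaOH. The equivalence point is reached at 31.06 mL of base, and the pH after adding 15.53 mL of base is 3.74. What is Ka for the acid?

15.53 mL is half of the equivalence volume, so this is the half-equivalence point where [HA] = [A^-].
At half-equivalence pH = pKa, so pKa = 3.74.
Ka = 10^(-3.74) = 1.8 x 10^-4.

1.8 x 10^-4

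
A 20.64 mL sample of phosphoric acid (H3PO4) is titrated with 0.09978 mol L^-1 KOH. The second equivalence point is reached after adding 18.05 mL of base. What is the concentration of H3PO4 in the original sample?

n(KOH) = 0.09978 x 0.01805 = 0.001801 mol.
At the second equivalence point, 2 mol OH^- react per mol H3PO4, so n(H3PO4) = 0.001801 / 2 = 0.0009005 mol.
[H3PO4] = 0.0009005 / 0.02064 L = 0.0436 M.

0.0436 M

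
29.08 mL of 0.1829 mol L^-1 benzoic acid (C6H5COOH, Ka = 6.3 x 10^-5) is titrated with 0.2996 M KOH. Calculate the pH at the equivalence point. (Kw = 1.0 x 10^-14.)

8.63

n(C6H5COOH) = 0.1829 x 0.02908 = 0.005319 mol; V(KOH) at equivalence = 0.005319/0.2996 = 0.01775 L.
At equivalence all the acid is converted to C6H5COO-; total volume = 0.02908 + 0.01775 = 0.04683 L, so [C6H5COO-] = 0.005319/0.04683 = 0.1136 M.
Kb = Kw/Ka = 1.0e-14 / 6.3 x 10^-5 = 1.59e-10.
[OH^-] = sqrt(Kb x [C6H5COO-]) = sqrt(1.59e-10 x 0.1136) = 4.25e-6 M.
pOH = 5.37, so pH = 14.00 - 5.37 = 8.63.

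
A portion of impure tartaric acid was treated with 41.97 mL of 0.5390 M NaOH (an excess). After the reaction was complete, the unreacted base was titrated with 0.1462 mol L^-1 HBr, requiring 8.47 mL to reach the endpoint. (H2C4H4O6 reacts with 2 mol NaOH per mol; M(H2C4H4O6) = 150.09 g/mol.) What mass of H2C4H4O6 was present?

1.60 g

Total n(NaOH) added = 0.5390 x 0.04197 = 0.02262 mol.
n(HBr) used = 0.1462 x 0.008470 = 0.001238 mol, which equals the excess n(NaOH).
So n(NaOH) consumed by the sample = 0.02262 - 0.001238 = 0.02138 mol.
n(H2C4H4O6) = 0.02138 / 2 = 0.01069 mol.
mass = 0.01069 mol x 150.09 g/mol = 1.60 g.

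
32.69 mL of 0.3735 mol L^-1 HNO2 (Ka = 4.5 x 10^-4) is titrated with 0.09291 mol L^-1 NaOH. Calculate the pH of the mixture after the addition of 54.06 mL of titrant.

Initial n(HNO2) = 0.3735 x 0.03269 = 0.01221 mol.
n(NaOH) added = 0.09291 x 0.05406 = 0.005023 mol, converting that many moles of HNO2 to NO2-.
Remaining n(HNO2) = 0.007187 mol; n(NO2-) = 0.005023 mol.
By Henderson-Hasselbalch, pH = pKa + log([A^-]/[HA]) = 3.35 + log(0.005023/0.007187) = 3.35 + (-0.16) = 3.19.

3.19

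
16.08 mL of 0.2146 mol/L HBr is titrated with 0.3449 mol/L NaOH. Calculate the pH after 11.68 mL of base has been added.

12.32

n(acid) = 0.2146 x 0.01608 = 0.003451 mol; n(NaOH) added = 0.3449 x 0.01168 = 0.004028 mol.
Base is in excess by 0.004028 - 0.003451 = 0.0005777 mol in a total volume of 0.02776 L.
[OH^-] = 0.0005777/0.02776 = 0.02081 M, so pOH = 1.68 and pH = 14.00 - 1.68 = 12.32.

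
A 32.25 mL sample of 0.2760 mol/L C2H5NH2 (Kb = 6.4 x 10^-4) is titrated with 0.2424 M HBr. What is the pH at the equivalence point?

5.85

n(C2H5NH2) = 0.2760 x 0.03225 = 0.008901 mol; V(HBr) at equivalence = 0.008901/0.2424 = 0.03672 L.
At equivalence the base is fully converted to C2H5NH3+; total volume = 0.06897 L, so [C2H5NH3+] = 0.008901/0.06897 = 0.1291 M.
Ka(C2H5NH3+) = Kw/Kb = 1.0e-14 / 6.4 x 10^-4 = 1.56e-11.
[H^+] = sqrt(Ka x [C2H5NH3+]) = sqrt(1.56e-11 x 0.1291) = 1.42e-6 M.
pH = -log(1.42e-6) = 5.85.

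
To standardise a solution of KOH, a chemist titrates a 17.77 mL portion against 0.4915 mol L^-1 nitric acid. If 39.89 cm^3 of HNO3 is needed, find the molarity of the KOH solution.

n(HNO3) delivered = 0.4915 x 0.03989 = 0.01961 mol.
For a 1:1 reaction, n(KOH) = 0.01961 mol.
[KOH] = 0.01961 mol / 0.01777 L = 1.10 M.

1.10 M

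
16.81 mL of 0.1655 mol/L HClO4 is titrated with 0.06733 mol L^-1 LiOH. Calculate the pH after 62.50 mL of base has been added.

n(acid) = 0.1655 x 0.01681 = 0.002782 mol; n(LiOH) added = 0.06733 x 0.06250 = 0.004208 mol.
Base is in excess by 0.004208 - 0.002782 = 0.001426 mol in a total volume of 0.07931 L.
[OH^-] = 0.001426/0.07931 = 0.01798 M, so pOH = 1.75 and pH = 14.00 - 1.75 = 12.25.

12.25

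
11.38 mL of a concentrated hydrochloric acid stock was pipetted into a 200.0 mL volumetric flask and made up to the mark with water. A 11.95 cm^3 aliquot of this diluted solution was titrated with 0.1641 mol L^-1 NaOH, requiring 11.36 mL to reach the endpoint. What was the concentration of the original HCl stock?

n(NaOH) = 0.1641 x 0.01136 = 0.001864 mol.
n(HCl) in the aliquot = 0.001864 mol.
[diluted HCl] = 0.001864 / 0.01195 = 0.1560 M.
Dilution factor = 200.0/11.38 = 17.57, so [stock] = 0.1560 x 17.57 = 2.74 M.

2.74 M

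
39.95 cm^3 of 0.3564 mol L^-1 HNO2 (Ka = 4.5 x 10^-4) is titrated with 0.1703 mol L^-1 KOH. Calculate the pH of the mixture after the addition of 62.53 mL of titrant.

3.82

Initial n(HNO2) = 0.3564 x 0.03995 = 0.01424 mol.
n(KOH) added = 0.1703 x 0.06253 = 0.01065 mol, converting that many moles of HNO2 to NO2-.
Remaining n(HNO2) = 0.003589 mol; n(NO2-) = 0.01065 mol.
By Henderson-Hasselbalch, pH = pKa + log([A^-]/[HA]) = 3.35 + log(0.01065/0.003589) = 3.35 + (+0.47) = 3.82.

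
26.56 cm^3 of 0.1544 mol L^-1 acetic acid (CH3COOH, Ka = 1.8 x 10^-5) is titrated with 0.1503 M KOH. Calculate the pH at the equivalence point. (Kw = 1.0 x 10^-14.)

8.81

n(CH3COOH) = 0.1544 x 0.02656 = 0.004101 mol; V(KOH) at equivalence = 0.004101/0.1503 = 0.02728 L.
At equivalence all the acid is converted to CH3COO-; total volume = 0.02656 + 0.02728 = 0.05384 L, so [CH3COO-] = 0.004101/0.05384 = 0.07616 M.
Kb = Kw/Ka = 1.0e-14 / 1.8 x 10^-5 = 5.56e-10.
[OH^-] = sqrt(Kb x [CH3COO-]) = sqrt(5.56e-10 x 0.07616) = 6.50e-6 M.
pOH = 5.19, so pH = 14.00 - 5.19 = 8.81.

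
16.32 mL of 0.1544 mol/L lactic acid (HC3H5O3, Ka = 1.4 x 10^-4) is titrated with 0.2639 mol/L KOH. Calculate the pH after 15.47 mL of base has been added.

n(acid) = 0.1544 x 0.01632 = 0.002520 mol; n(KOH) added = 0.2639 x 0.01547 = 0.004083 mol.
Base is in excess by 0.004083 - 0.002520 = 0.001563 mol in a total volume of 0.03179 L.
[OH^-] = 0.001563/0.03179 = 0.04916 M, so pOH = 1.31 and pH = 14.00 - 1.31 = 12.69.

12.69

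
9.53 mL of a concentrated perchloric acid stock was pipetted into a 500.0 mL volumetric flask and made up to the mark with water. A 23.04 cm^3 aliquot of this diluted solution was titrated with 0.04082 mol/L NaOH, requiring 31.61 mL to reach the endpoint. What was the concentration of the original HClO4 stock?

n(NaOH) = 0.04082 x 0.03161 = 0.001290 mol.
n(HClO4) in the aliquot = 0.001290 mol.
[diluted HClO4] = 0.001290 / 0.02304 = 0.05600 M.
Dilution factor = 500.0/9.530 = 52.47, so [stock] = 0.05600 x 52.47 = 2.94 M.

2.94 M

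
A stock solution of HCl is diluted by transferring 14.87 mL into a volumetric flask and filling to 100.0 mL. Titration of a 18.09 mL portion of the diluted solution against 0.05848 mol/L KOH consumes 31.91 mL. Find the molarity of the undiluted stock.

0.694 M

n(KOH) = 0.05848 x 0.03191 = 0.001866 mol.
n(HCl) in the aliquot = 0.001866 mol.
[diluted HCl] = 0.001866 / 0.01809 = 0.1032 M.
Dilution factor = 100.0/14.87 = 6.725, so [stock] = 0.1032 x 6.725 = 0.694 M.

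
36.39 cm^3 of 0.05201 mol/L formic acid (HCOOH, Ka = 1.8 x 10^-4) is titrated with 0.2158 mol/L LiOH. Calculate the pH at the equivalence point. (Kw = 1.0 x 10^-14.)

8.18

n(HCOOH) = 0.05201 x 0.03639 = 0.001893 mol; V(LiOH) at equivalence = 0.001893/0.2158 = 0.008770 L.
At equivalence all the acid is converted to HCOO-; total volume = 0.03639 + 0.008770 = 0.04516 L, so [HCOO-] = 0.001893/0.04516 = 0.04191 M.
Kb = Kw/Ka = 1.0e-14 / 1.8 x 10^-4 = 5.56e-11.
[OH^-] = sqrt(Kb x [HCOO-]) = sqrt(5.56e-11 x 0.04191) = 1.53e-6 M.
pOH = 5.82, so pH = 14.00 - 5.82 = 8.18.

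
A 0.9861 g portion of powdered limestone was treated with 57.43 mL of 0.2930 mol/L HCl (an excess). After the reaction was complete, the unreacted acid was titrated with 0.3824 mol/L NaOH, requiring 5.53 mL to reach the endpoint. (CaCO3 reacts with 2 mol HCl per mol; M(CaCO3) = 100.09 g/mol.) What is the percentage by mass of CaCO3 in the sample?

74.7%

Total n(HCl) added = 0.2930 x 0.05743 = 0.01683 mol.
n(NaOH) used = 0.3824 x 0.005530 = 0.002115 mol, which equals the excess n(HCl).
So n(HCl) consumed by the sample = 0.01683 - 0.002115 = 0.01471 mol.
n(CaCO3) = 0.01471 / 2 = 0.007356 mol.
mass CaCO3 = 0.007356 x 100.09 = 0.7363 g, so %CaCO3 = 0.7363/0.9861 x 100 = 74.7%.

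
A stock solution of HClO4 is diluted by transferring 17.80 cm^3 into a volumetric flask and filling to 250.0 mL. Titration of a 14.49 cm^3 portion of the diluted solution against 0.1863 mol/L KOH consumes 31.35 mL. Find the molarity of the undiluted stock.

5.66 M

n(KOH) = 0.1863 x 0.03135 = 0.005841 mol.
n(HClO4) in the aliquot = 0.005841 mol.
[diluted HClO4] = 0.005841 / 0.01449 = 0.4031 M.
Dilution factor = 250.0/17.80 = 14.04, so [stock] = 0.4031 x 14.04 = 5.66 M.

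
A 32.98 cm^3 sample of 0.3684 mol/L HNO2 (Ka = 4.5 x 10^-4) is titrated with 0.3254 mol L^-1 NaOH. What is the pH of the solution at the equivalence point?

n(HNO2) = 0.3684 x 0.03298 = 0.01215 mol; V(NaOH) at equivalence = 0.01215/0.3254 = 0.03734 L.
At equivalence all the acid is converted to NO2-; total volume = 0.03298 + 0.03734 = 0.07032 L, so [NO2-] = 0.01215/0.07032 = 0.1728 M.
Kb = Kw/Ka = 1.0e-14 / 4.5 x 10^-4 = 2.22e-11.
[OH^-] = sqrt(Kb x [NO2-]) = sqrt(2.22e-11 x 0.1728) = 1.96e-6 M.
pOH = 5.71, so pH = 14.00 - 5.71 = 8.29.

8.29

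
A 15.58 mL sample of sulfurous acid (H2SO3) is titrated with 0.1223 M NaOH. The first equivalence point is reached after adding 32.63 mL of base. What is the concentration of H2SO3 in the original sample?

0.256 M

n(NaOH) = 0.1223 x 0.03263 = 0.003991 mol.
At the first equivalence point, 1 mol OH^- react per mol H2SO3, so n(H2SO3) = 0.003991 / 1 = 0.003991 mol.
[H2SO3] = 0.003991 / 0.01558 L = 0.256 M.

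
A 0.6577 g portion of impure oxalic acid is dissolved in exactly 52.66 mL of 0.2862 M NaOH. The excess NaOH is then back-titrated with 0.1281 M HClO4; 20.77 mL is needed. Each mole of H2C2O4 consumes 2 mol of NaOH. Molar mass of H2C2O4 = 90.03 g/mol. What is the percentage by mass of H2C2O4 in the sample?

Total n(NaOH) added = 0.2862 x 0.05266 = 0.01507 mol.
n(HClO4) used = 0.1281 x 0.02077 = 0.002661 mol, which equals the excess n(NaOH).
So n(NaOH) consumed by the sample = 0.01507 - 0.002661 = 0.01241 mol.
n(H2C2O4) = 0.01241 / 2 = 0.006205 mol.
mass H2C2O4 = 0.006205 x 90.03 = 0.5587 g, so %H2C2O4 = 0.5587/0.6577 x 100 = 84.9%.

84.9%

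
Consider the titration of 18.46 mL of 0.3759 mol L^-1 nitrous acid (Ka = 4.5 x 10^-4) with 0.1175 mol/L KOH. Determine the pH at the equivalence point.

n(HNO2) = 0.3759 x 0.01846 = 0.006939 mol; V(KOH) at equivalence = 0.006939/0.1175 = 0.05906 L.
At equivalence all the acid is converted to NO2-; total volume = 0.01846 + 0.05906 = 0.07752 L, so [NO2-] = 0.006939/0.07752 = 0.08952 M.
Kb = Kw/Ka = 1.0e-14 / 4.5 x 10^-4 = 2.22e-11.
[OH^-] = sqrt(Kb x [NO2-]) = sqrt(2.22e-11 x 0.08952) = 1.41e-6 M.
pOH = 5.85, so pH = 14.00 - 5.85 = 8.15.

8.15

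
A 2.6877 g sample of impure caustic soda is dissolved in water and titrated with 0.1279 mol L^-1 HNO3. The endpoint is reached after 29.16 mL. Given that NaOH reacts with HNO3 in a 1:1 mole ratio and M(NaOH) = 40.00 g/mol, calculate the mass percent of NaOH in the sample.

5.55%

n(HNO3) = 0.1279 x 0.02916 = 0.003730 mol.
n(NaOH) = 0.003730 / 1 = 0.003730 mol.
mass of NaOH = 0.003730 x 40.00 = 0.1492 g.
% purity = 0.1492 / 2.6877 x 100 = 5.55%.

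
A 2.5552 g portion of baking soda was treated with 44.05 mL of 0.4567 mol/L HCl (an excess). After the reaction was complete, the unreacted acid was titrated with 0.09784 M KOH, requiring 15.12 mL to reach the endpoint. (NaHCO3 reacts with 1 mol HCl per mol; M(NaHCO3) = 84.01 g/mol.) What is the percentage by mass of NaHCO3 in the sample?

61.3%

Total n(HCl) added = 0.4567 x 0.04405 = 0.02012 mol.
n(KOH) used = 0.09784 x 0.01512 = 0.001479 mol, which equals the excess n(HCl).
So n(HCl) consumed by the sample = 0.02012 - 0.001479 = 0.01864 mol.
n(NaHCO3) = 0.01864 / 1 = 0.01864 mol.
mass NaHCO3 = 0.01864 x 84.01 = 1.566 g, so %NaHCO3 = 1.566/2.5552 x 100 = 61.3%.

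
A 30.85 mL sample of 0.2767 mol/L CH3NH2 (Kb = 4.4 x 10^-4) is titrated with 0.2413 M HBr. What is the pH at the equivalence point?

n(CH3NH2) = 0.2767 x 0.03085 = 0.008536 mol; V(HBr) at equivalence = 0.008536/0.2413 = 0.03538 L.
At equivalence the base is fully converted to CH3NH3+; total volume = 0.06623 L, so [CH3NH3+] = 0.008536/0.06623 = 0.1289 M.
Ka(CH3NH3+) = Kw/Kb = 1.0e-14 / 4.4 x 10^-4 = 2.27e-11.
[H^+] = sqrt(Ka x [CH3NH3+]) = sqrt(2.27e-11 x 0.1289) = 1.71e-6 M.
pH = -log(1.71e-6) = 5.77.

5.77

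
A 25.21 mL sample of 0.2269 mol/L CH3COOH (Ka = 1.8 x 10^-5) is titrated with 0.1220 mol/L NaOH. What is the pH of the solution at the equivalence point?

n(CH3COOH) = 0.2269 x 0.02521 = 0.005720 mol; V(NaOH) at equivalence = 0.005720/0.1220 = 0.04689 L.
At equivalence all the acid is converted to CH3COO-; total volume = 0.02521 + 0.04689 = 0.07210 L, so [CH3COO-] = 0.005720/0.07210 = 0.07934 M.
Kb = Kw/Ka = 1.0e-14 / 1.8 x 10^-5 = 5.56e-10.
[OH^-] = sqrt(Kb x [CH3COO-]) = sqrt(5.56e-10 x 0.07934) = 6.64e-6 M.
pOH = 5.18, so pH = 14.00 - 5.18 = 8.82.

8.82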